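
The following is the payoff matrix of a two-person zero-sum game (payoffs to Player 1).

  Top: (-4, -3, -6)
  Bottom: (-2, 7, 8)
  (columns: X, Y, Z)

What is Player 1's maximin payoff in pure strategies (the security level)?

-2

Row minima: Top → -6, Bottom → -2.
The best of these is -2.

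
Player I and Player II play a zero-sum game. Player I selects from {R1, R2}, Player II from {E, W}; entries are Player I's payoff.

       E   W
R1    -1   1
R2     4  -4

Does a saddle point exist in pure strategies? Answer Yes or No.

No

Row minima: R1 → -1, R2 → -4; maximin = -1.
Column maxima: E → 4, W → 1; minimax = 1.
-1 ≠ 1, so no pure-strategy equilibrium exists.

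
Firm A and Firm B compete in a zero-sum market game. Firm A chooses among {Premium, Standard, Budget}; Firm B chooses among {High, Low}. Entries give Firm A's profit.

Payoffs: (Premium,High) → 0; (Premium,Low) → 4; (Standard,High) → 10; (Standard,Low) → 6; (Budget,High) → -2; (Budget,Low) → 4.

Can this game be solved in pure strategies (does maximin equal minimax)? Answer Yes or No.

Row minima: Premium → 0, Standard → 6, Budget → -2; maximin = 6.
Column maxima: High → 10, Low → 6; minimax = 6.
maximin = minimax = 6, so a saddle point exists.

Yes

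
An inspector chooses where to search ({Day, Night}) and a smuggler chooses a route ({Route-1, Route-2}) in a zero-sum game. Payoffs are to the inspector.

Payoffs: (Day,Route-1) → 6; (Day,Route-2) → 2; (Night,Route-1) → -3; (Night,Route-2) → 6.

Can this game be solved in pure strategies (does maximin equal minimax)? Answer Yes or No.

Row minima: Day → 2, Night → -3; maximin = 2.
Column maxima: Route-1 → 6, Route-2 → 6; minimax = 6.
2 ≠ 6, so no pure-strategy equilibrium exists.

No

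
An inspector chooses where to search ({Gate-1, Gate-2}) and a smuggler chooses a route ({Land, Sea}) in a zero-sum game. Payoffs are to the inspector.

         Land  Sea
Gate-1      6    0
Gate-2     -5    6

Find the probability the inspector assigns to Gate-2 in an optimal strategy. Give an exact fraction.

Row minima: Gate-1 → 0, Gate-2 → -5; maximin = 0.
Column maxima: Land → 6, Sea → 6; minimax = 6.
0 ≠ 6, so there is no saddle point; optimal play is mixed.
Let the inspector play Gate-1 with probability p. Expected payoff against Land: 6p + (-5)(1−p) = 11p − 5; against Sea: 0p + 6(1−p) = −6p + 6.
Setting these equal: 11p − 5 = −6p + 6 ⇒ 17p = 11 ⇒ p = 11/17, and the value is (11)·(11/17) − 5 = 36/17.
For the smuggler: with q = P(Land), equating Gate-1's and Gate-2's payoffs gives 6q = −11q + 6 ⇒ q = 6/17.

6/17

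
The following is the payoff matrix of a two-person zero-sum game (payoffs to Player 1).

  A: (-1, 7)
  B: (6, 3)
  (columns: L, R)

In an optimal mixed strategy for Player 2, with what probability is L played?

4/11

Row minima: A → -1, B → 3; maximin = 3.
Column maxima: L → 6, R → 7; minimax = 6.
3 ≠ 6, so there is no saddle point; optimal play is mixed.
Let Player 1 play A with probability p. Expected payoff against L: (-1)p + 6(1−p) = −7p + 6; against R: 7p + 3(1−p) = 4p + 3.
Setting these equal: −7p + 6 = 4p + 3 ⇒ −11p = -3 ⇒ p = 3/11, and the value is (-7)·(3/11) + 6 = 45/11.
For Player 2: with q = P(L), equating A's and B's payoffs gives −8q + 7 = 3q + 3 ⇒ q = 4/11.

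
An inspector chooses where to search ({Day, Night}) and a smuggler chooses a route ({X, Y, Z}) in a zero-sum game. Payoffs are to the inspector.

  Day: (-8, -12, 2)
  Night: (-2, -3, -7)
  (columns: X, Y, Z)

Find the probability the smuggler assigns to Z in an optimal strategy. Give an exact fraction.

Row minima: Day → -12, Night → -7; maximin = -7.
Column maxima: X → -2, Y → -3, Z → 2; minimax = -3.
-7 ≠ -3, so there is no saddle point; optimal play is mixed.
X is strictly dominated by Y (it gives the inspector strictly more in every row), so the smuggler never plays it.
On the remaining 2×2 (Day, Night vs Y, Z):
Let the inspector play Day with probability p. Expected payoff against Y: (-12)p + (-3)(1−p) = −9p − 3; against Z: 2p + (-7)(1−p) = 9p − 7.
Setting these equal: −9p − 3 = 9p − 7 ⇒ −18p = -4 ⇒ p = 2/9, and the value is (-9)·(2/9) − 3 = -5.
For the smuggler: with q = P(Y), equating Day's and Night's payoffs gives −14q + 2 = 4q − 7 ⇒ q = 1/2.

1/2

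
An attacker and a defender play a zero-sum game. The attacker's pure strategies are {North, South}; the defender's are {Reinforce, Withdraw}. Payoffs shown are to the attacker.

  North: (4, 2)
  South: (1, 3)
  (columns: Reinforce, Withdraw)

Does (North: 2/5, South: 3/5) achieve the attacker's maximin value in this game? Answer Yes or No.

Against Reinforce this mix gives (2/5)·4 + (3/5)·1 = 11/5.
Against Withdraw this mix gives (2/5)·2 + (3/5)·3 = 13/5.
The defender will play Reinforce, holding the attacker to 11/5. Shifting weight toward the row that does better against Reinforce would raise this floor (the equalizing mix achieves 5/2 against both Reinforce and Withdraw), so the proposed strategy is not optimal.

No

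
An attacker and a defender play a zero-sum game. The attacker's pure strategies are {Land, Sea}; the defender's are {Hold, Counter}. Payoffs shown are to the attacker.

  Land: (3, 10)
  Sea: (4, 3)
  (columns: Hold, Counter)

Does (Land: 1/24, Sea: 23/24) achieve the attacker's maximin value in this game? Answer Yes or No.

No

Against Hold this mix gives (1/24)·3 + (23/24)·4 = 95/24.
Against Counter this mix gives (1/24)·10 + (23/24)·3 = 79/24.
The defender will play Counter, holding the attacker to 79/24. Shifting weight toward the row that does better against Counter would raise this floor (the equalizing mix achieves 31/8 against both Counter and Hold), so the proposed strategy is not optimal.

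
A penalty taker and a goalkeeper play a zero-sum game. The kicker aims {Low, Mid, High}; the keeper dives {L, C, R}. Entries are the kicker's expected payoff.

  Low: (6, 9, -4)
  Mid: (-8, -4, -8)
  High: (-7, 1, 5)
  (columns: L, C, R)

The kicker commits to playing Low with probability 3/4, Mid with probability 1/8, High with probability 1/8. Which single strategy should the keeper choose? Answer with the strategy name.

If the keeper plays L, the kicker's expected payoff is (3/4)·6 + (1/8)·(-8) + (1/8)·(-7) = 21/8.
If the keeper plays C, the kicker's expected payoff is (3/4)·9 + (1/8)·(-4) + (1/8)·1 = 51/8.
If the keeper plays R, the kicker's expected payoff is (3/4)·(-4) + (1/8)·(-8) + (1/8)·5 = -27/8.
The keeper minimizes the kicker's payoff; the smallest is -27/8, so the best response is R.

R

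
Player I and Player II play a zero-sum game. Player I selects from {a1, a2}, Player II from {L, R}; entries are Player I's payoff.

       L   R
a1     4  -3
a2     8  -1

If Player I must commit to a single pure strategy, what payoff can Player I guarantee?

-1

Row minima: a1 → -3, a2 → -1.
The best of these is -1.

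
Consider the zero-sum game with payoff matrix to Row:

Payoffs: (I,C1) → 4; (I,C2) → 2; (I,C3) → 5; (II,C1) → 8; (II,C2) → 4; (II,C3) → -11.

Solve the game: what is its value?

7/3

Row minima: I → 2, II → -11; maximin = 2.
Column maxima: C1 → 8, C2 → 4, C3 → 5; minimax = 4.
2 ≠ 4, so there is no saddle point; optimal play is mixed.
C1 is strictly dominated by C2 (it gives Row strictly more in every row), so Column never plays it.
On the remaining 2×2 (I, II vs C2, C3):
Let Row play I with probability p. Expected payoff against C2: 2p + 4(1−p) = −2p + 4; against C3: 5p + (-11)(1−p) = 16p − 11.
Setting these equal: −2p + 4 = 16p − 11 ⇒ −18p = -15 ⇒ p = 5/6, and the value is (-2)·(5/6) + 4 = 7/3.
For Column: with q = P(C2), equating I's and II's payoffs gives −3q + 5 = 15q − 11 ⇒ q = 8/9.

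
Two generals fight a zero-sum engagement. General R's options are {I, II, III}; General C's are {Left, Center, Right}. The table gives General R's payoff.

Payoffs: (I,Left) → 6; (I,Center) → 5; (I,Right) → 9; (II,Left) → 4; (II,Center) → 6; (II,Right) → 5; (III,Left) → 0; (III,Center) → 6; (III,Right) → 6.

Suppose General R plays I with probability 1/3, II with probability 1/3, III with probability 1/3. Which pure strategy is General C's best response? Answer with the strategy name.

Left

If General C plays Left, General R's expected payoff is (1/3)·6 + (1/3)·4 + (1/3)·0 = 10/3.
If General C plays Center, General R's expected payoff is (1/3)·5 + (1/3)·6 + (1/3)·6 = 17/3.
If General C plays Right, General R's expected payoff is (1/3)·9 + (1/3)·5 + (1/3)·6 = 20/3.
General C minimizes General R's payoff; the smallest is 10/3, so the best response is Left.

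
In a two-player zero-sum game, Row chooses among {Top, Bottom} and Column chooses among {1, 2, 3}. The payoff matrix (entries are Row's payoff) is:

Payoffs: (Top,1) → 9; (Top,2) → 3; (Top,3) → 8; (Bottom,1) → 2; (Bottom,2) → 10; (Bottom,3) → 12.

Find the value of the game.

Row minima: Top → 3, Bottom → 2; maximin = 3.
Column maxima: 1 → 9, 2 → 10, 3 → 12; minimax = 9.
3 ≠ 9, so there is no saddle point; optimal play is mixed.
3 is strictly dominated by 2 (it gives Row strictly more in every row), so Column never plays it.
On the remaining 2×2 (Top, Bottom vs 1, 2):
Let Row play Top with probability p. Expected payoff against 1: 9p + 2(1−p) = 7p + 2; against 2: 3p + 10(1−p) = −7p + 10.
Setting these equal: 7p + 2 = −7p + 10 ⇒ 14p = 8 ⇒ p = 4/7, and the value is (7)·(4/7) + 2 = 6.
For Column: with q = P(1), equating Top's and Bottom's payoffs gives 6q + 3 = −8q + 10 ⇒ q = 1/2.

6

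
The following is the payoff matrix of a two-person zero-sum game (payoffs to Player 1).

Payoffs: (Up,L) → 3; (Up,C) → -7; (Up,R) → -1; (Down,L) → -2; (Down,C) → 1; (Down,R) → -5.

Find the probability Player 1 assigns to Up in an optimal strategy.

Row minima: Up → -7, Down → -5; maximin = -5.
Column maxima: L → 3, C → 1, R → -1; minimax = -1.
-5 ≠ -1, so there is no saddle point; optimal play is mixed.
L is strictly dominated by R (it gives Player 1 strictly more in every row), so Player 2 never plays it.
On the remaining 2×2 (Up, Down vs C, R):
Let Player 1 play Up with probability p. Expected payoff against C: (-7)p + 1(1−p) = −8p + 1; against R: (-1)p + (-5)(1−p) = 4p − 5.
Setting these equal: −8p + 1 = 4p − 5 ⇒ −12p = -6 ⇒ p = 1/2, and the value is (-8)·(1/2) + 1 = -3.
For Player 2: with q = P(C), equating Up's and Down's payoffs gives −6q − 1 = 6q − 5 ⇒ q = 1/3.

1/2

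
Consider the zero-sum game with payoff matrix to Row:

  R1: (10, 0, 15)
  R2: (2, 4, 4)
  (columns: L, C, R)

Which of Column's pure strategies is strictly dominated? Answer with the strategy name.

R

L holds Row's payoff strictly below R in every row: 10 < 15, 2 < 4.
So R is strictly dominated for Column.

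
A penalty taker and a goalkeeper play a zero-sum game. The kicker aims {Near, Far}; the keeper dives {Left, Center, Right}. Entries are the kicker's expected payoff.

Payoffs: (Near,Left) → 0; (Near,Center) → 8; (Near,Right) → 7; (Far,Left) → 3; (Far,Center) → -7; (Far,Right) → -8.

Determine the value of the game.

Row minima: Near → 0, Far → -8; maximin = 0.
Column maxima: Left → 3, Center → 8, Right → 7; minimax = 3.
0 ≠ 3, so there is no saddle point; optimal play is mixed.
Center is strictly dominated by Right (it gives the kicker strictly more in every row), so the keeper never plays it.
On the remaining 2×2 (Near, Far vs Left, Right):
Let the kicker play Near with probability p. Expected payoff against Left: 0p + 3(1−p) = −3p + 3; against Right: 7p + (-8)(1−p) = 15p − 8.
Setting these equal: −3p + 3 = 15p − 8 ⇒ −18p = -11 ⇒ p = 11/18, and the value is (-3)·(11/18) + 3 = 7/6.
For the keeper: with q = P(Left), equating Near's and Far's payoffs gives −7q + 7 = 11q − 8 ⇒ q = 5/6.

7/6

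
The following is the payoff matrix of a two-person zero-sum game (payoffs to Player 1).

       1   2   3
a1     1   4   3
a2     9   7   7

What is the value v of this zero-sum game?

Row minima: a1 → 1, a2 → 7; maximin = 7.
Column maxima: 1 → 9, 2 → 7, 3 → 7; minimax = 7.
Since maximin = minimax = 7, there is a saddle point and the value is 7.

7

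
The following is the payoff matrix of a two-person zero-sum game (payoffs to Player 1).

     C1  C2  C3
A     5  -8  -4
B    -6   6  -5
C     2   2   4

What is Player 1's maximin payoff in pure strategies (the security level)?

Row minima: A → -8, B → -6, C → 2.
The best of these is 2.

2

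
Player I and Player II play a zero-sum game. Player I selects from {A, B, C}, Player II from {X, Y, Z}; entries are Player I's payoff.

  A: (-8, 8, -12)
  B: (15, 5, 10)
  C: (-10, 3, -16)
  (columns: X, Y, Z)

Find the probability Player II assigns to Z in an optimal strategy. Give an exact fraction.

3/25

Row minima: A → -12, B → 5, C → -16; maximin = 5.
Column maxima: X → 15, Y → 8, Z → 10; minimax = 8.
5 ≠ 8, so there is no saddle point; optimal play is mixed.
C is strictly dominated by A, so Player I never plays it.
X is strictly dominated by Z (it gives Player I strictly more in every row), so Player II never plays it.
On the remaining 2×2 (A, B vs Y, Z):
Let Player I play A with probability p. Expected payoff against Y: 8p + 5(1−p) = 3p + 5; against Z: (-12)p + 10(1−p) = −22p + 10.
Setting these equal: 3p + 5 = −22p + 10 ⇒ 25p = 5 ⇒ p = 1/5, and the value is (3)·(1/5) + 5 = 28/5.
For Player II: with q = P(Y), equating A's and B's payoffs gives 20q − 12 = −5q + 10 ⇒ q = 22/25.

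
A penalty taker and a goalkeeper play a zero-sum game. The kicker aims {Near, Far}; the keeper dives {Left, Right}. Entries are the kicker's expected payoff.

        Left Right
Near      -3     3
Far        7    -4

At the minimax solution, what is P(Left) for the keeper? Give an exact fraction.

7/17

Row minima: Near → -3, Far → -4; maximin = -3.
Column maxima: Left → 7, Right → 3; minimax = 3.
-3 ≠ 3, so there is no saddle point; optimal play is mixed.
Let the kicker play Near with probability p. Expected payoff against Left: (-3)p + 7(1−p) = −10p + 7; against Right: 3p + (-4)(1−p) = 7p − 4.
Setting these equal: −10p + 7 = 7p − 4 ⇒ −17p = -11 ⇒ p = 11/17, and the value is (-10)·(11/17) + 7 = 9/17.
For the keeper: with q = P(Left), equating Near's and Far's payoffs gives −6q + 3 = 11q − 4 ⇒ q = 7/17.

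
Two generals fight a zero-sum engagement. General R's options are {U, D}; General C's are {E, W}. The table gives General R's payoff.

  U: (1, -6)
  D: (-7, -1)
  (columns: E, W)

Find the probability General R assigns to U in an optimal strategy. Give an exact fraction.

Row minima: U → -6, D → -7; maximin = -6.
Column maxima: E → 1, W → -1; minimax = -1.
-6 ≠ -1, so there is no saddle point; optimal play is mixed.
Let General R play U with probability p. Expected payoff against E: 1p + (-7)(1−p) = 8p − 7; against W: (-6)p + (-1)(1−p) = −5p − 1.
Setting these equal: 8p − 7 = −5p − 1 ⇒ 13p = 6 ⇒ p = 6/13, and the value is (8)·(6/13) − 7 = -43/13.
For General C: with q = P(E), equating U's and D's payoffs gives 7q − 6 = −6q − 1 ⇒ q = 5/13.

6/13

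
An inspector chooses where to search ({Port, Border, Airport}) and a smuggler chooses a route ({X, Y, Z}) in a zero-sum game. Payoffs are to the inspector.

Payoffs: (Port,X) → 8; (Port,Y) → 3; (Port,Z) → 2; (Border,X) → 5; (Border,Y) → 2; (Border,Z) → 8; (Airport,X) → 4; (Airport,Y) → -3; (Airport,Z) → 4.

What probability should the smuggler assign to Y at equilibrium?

Row minima: Port → 2, Border → 2, Airport → -3; maximin = 2.
Column maxima: X → 8, Y → 3, Z → 8; minimax = 3.
2 ≠ 3, so there is no saddle point; optimal play is mixed.
Airport is strictly dominated by Border, so the inspector never plays it.
X is strictly dominated by Y (it gives the inspector strictly more in every row), so the smuggler never plays it.
On the remaining 2×2 (Port, Border vs Y, Z):
Let the inspector play Port with probability p. Expected payoff against Y: 3p + 2(1−p) = p + 2; against Z: 2p + 8(1−p) = −6p + 8.
Setting these equal: p + 2 = −6p + 8 ⇒ 7p = 6 ⇒ p = 6/7, and the value is (1)·(6/7) + 2 = 20/7.
For the smuggler: with q = P(Y), equating Port's and Border's payoffs gives q + 2 = −6q + 8 ⇒ q = 6/7.

6/7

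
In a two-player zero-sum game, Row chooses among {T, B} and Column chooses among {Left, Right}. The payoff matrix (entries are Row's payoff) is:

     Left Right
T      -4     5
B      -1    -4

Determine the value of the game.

Row minima: T → -4, B → -4; maximin = -4.
Column maxima: Left → -1, Right → 5; minimax = -1.
-4 ≠ -1, so there is no saddle point; optimal play is mixed.
Let Row play T with probability p. Expected payoff against Left: (-4)p + (-1)(1−p) = −3p − 1; against Right: 5p + (-4)(1−p) = 9p − 4.
Setting these equal: −3p − 1 = 9p − 4 ⇒ −12p = -3 ⇒ p = 1/4, and the value is (-3)·(1/4) − 1 = -7/4.
For Column: with q = P(Left), equating T's and B's payoffs gives −9q + 5 = 3q − 4 ⇒ q = 3/4.

-7/4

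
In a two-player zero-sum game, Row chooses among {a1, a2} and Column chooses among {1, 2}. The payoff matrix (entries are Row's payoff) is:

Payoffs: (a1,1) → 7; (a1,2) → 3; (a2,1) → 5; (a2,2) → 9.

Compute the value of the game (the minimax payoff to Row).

6

Row minima: a1 → 3, a2 → 5; maximin = 5.
Column maxima: 1 → 7, 2 → 9; minimax = 7.
5 ≠ 7, so there is no saddle point; optimal play is mixed.
Let Row play a1 with probability p. Expected payoff against 1: 7p + 5(1−p) = 2p + 5; against 2: 3p + 9(1−p) = −6p + 9.
Setting these equal: 2p + 5 = −6p + 9 ⇒ 8p = 4 ⇒ p = 1/2, and the value is (2)·(1/2) + 5 = 6.
For Column: with q = P(1), equating a1's and a2's payoffs gives 4q + 3 = −4q + 9 ⇒ q = 3/4.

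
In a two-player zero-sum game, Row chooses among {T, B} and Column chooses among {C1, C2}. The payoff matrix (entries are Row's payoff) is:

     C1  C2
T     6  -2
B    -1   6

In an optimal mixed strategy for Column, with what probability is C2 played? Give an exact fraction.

Row minima: T → -2, B → -1; maximin = -1.
Column maxima: C1 → 6, C2 → 6; minimax = 6.
-1 ≠ 6, so there is no saddle point; optimal play is mixed.
Let Row play T with probability p. Expected payoff against C1: 6p + (-1)(1−p) = 7p − 1; against C2: (-2)p + 6(1−p) = −8p + 6.
Setting these equal: 7p − 1 = −8p + 6 ⇒ 15p = 7 ⇒ p = 7/15, and the value is (7)·(7/15) − 1 = 34/15.
For Column: with q = P(C1), equating T's and B's payoffs gives 8q − 2 = −7q + 6 ⇒ q = 8/15.

7/15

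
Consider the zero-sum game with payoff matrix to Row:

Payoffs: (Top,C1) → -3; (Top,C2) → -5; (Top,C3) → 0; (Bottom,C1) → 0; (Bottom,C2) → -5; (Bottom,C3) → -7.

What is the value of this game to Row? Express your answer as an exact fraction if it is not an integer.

Row minima: Top → -5, Bottom → -7; maximin = -5.
Column maxima: C1 → 0, C2 → -5, C3 → 0; minimax = -5.
Since maximin = minimax = -5, there is a saddle point and the value is -5.

-5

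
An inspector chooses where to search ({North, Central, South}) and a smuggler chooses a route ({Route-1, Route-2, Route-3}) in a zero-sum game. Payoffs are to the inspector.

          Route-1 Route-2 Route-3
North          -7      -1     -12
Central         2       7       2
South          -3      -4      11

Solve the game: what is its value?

2

Row minima: North → -12, Central → 2, South → -4; maximin = 2.
Column maxima: Route-1 → 2, Route-2 → 7, Route-3 → 11; minimax = 2.
Since maximin = minimax = 2, there is a saddle point and the value is 2.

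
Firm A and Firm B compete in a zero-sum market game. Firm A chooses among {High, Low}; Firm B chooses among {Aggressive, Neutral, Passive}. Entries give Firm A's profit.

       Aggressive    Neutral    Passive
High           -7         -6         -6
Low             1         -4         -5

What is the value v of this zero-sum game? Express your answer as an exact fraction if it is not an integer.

-5

Row minima: High → -7, Low → -5; maximin = -5.
Column maxima: Aggressive → 1, Neutral → -4, Passive → -5; minimax = -5.
Since maximin = minimax = -5, there is a saddle point and the value is -5.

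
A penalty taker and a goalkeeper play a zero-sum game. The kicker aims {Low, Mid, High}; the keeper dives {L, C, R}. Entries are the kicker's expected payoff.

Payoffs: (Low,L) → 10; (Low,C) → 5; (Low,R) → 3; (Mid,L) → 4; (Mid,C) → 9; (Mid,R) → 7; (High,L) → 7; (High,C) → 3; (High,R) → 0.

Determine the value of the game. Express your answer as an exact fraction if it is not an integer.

Row minima: Low → 3, Mid → 4, High → 0; maximin = 4.
Column maxima: L → 10, C → 9, R → 7; minimax = 7.
4 ≠ 7, so there is no saddle point; optimal play is mixed.
High is strictly dominated by Low, so the kicker never plays it.
C is strictly dominated by R (it gives the kicker strictly more in every row), so the keeper never plays it.
On the remaining 2×2 (Low, Mid vs L, R):
Let the kicker play Low with probability p. Expected payoff against L: 10p + 4(1−p) = 6p + 4; against R: 3p + 7(1−p) = −4p + 7.
Setting these equal: 6p + 4 = −4p + 7 ⇒ 10p = 3 ⇒ p = 3/10, and the value is (6)·(3/10) + 4 = 29/5.
For the keeper: with q = P(L), equating Low's and Mid's payoffs gives 7q + 3 = −3q + 7 ⇒ q = 2/5.

29/5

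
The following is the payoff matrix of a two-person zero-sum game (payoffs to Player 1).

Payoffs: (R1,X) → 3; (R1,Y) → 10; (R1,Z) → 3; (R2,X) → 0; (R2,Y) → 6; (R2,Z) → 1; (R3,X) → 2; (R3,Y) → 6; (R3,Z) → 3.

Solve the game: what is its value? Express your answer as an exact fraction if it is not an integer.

3

Row minima: R1 → 3, R2 → 0, R3 → 2; maximin = 3.
Column maxima: X → 3, Y → 10, Z → 3; minimax = 3.
Since maximin = minimax = 3, there is a saddle point and the value is 3.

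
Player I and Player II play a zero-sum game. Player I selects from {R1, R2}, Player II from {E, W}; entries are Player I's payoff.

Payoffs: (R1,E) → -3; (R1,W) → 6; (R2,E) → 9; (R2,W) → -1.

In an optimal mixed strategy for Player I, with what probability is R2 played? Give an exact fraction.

9/19

Row minima: R1 → -3, R2 → -1; maximin = -1.
Column maxima: E → 9, W → 6; minimax = 6.
-1 ≠ 6, so there is no saddle point; optimal play is mixed.
Let Player I play R1 with probability p. Expected payoff against E: (-3)p + 9(1−p) = −12p + 9; against W: 6p + (-1)(1−p) = 7p − 1.
Setting these equal: −12p + 9 = 7p − 1 ⇒ −19p = -10 ⇒ p = 10/19, and the value is (-12)·(10/19) + 9 = 51/19.
For Player II: with q = P(E), equating R1's and R2's payoffs gives −9q + 6 = 10q − 1 ⇒ q = 7/19.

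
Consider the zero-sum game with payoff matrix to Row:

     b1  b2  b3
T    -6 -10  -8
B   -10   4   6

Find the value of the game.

-62/9

Row minima: T → -10, B → -10; maximin = -10.
Column maxima: b1 → -6, b2 → 4, b3 → 6; minimax = -6.
-10 ≠ -6, so there is no saddle point; optimal play is mixed.
b3 is strictly dominated by b2 (it gives Row strictly more in every row), so Column never plays it.
On the remaining 2×2 (T, B vs b1, b2):
Let Row play T with probability p. Expected payoff against b1: (-6)p + (-10)(1−p) = 4p − 10; against b2: (-10)p + 4(1−p) = −14p + 4.
Setting these equal: 4p − 10 = −14p + 4 ⇒ 18p = 14 ⇒ p = 7/9, and the value is (4)·(7/9) − 10 = -62/9.
For Column: with q = P(b1), equating T's and B's payoffs gives 4q − 10 = −14q + 4 ⇒ q = 7/9.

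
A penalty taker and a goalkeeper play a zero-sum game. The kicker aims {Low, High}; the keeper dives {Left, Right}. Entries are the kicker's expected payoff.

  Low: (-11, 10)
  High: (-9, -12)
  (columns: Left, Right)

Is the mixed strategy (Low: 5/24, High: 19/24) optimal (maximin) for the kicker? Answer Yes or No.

Against Left this mix gives (5/24)·(-11) + (19/24)·(-9) = -113/12.
Against Right this mix gives (5/24)·10 + (19/24)·(-12) = -89/12.
The keeper will play Left, holding the kicker to -113/12. Shifting weight toward the row that does better against Left would raise this floor (the equalizing mix achieves -37/4 against both Left and Right), so the proposed strategy is not optimal.

No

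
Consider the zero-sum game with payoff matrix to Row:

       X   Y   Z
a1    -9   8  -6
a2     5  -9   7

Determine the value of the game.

Row minima: a1 → -9, a2 → -9; maximin = -9.
Column maxima: X → 5, Y → 8, Z → 7; minimax = 5.
-9 ≠ 5, so there is no saddle point; optimal play is mixed.
Z is strictly dominated by X (it gives Row strictly more in every row), so Column never plays it.
On the remaining 2×2 (a1, a2 vs X, Y):
Let Row play a1 with probability p. Expected payoff against X: (-9)p + 5(1−p) = −14p + 5; against Y: 8p + (-9)(1−p) = 17p − 9.
Setting these equal: −14p + 5 = 17p − 9 ⇒ −31p = -14 ⇒ p = 14/31, and the value is (-14)·(14/31) + 5 = -41/31.
For Column: with q = P(X), equating a1's and a2's payoffs gives −17q + 8 = 14q − 9 ⇒ q = 17/31.

-41/31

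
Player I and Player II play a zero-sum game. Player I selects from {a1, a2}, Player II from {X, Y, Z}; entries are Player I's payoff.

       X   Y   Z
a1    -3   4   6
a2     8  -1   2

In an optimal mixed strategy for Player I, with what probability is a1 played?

9/16

Row minima: a1 → -3, a2 → -1; maximin = -1.
Column maxima: X → 8, Y → 4, Z → 6; minimax = 4.
-1 ≠ 4, so there is no saddle point; optimal play is mixed.
Z is strictly dominated by Y (it gives Player I strictly more in every row), so Player II never plays it.
On the remaining 2×2 (a1, a2 vs X, Y):
Let Player I play a1 with probability p. Expected payoff against X: (-3)p + 8(1−p) = −11p + 8; against Y: 4p + (-1)(1−p) = 5p − 1.
Setting these equal: −11p + 8 = 5p − 1 ⇒ −16p = -9 ⇒ p = 9/16, and the value is (-11)·(9/16) + 8 = 29/16.
For Player II: with q = P(X), equating a1's and a2's payoffs gives −7q + 4 = 9q − 1 ⇒ q = 5/16.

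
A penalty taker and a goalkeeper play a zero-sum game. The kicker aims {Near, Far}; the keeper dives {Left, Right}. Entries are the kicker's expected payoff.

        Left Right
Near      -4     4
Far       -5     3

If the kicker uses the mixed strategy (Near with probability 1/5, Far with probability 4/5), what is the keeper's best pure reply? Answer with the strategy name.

Left

If the keeper plays Left, the kicker's expected payoff is (1/5)·(-4) + (4/5)·(-5) = -24/5.
If the keeper plays Right, the kicker's expected payoff is (1/5)·4 + (4/5)·3 = 16/5.
The keeper minimizes the kicker's payoff; the smallest is -24/5, so the best response is Left.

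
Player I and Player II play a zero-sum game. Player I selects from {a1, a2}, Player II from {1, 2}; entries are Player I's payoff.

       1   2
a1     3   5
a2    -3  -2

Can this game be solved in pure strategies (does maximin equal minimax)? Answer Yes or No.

Yes

Row minima: a1 → 3, a2 → -3; maximin = 3.
Column maxima: 1 → 3, 2 → 5; minimax = 3.
maximin = minimax = 3, so a saddle point exists.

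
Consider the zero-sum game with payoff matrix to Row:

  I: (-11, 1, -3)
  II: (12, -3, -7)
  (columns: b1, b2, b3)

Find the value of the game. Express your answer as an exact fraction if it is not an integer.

-113/27

Row minima: I → -11, II → -7; maximin = -7.
Column maxima: b1 → 12, b2 → 1, b3 → -3; minimax = -3.
-7 ≠ -3, so there is no saddle point; optimal play is mixed.
b2 is strictly dominated by b3 (it gives Row strictly more in every row), so Column never plays it.
On the remaining 2×2 (I, II vs b1, b3):
Let Row play I with probability p. Expected payoff against b1: (-11)p + 12(1−p) = −23p + 12; against b3: (-3)p + (-7)(1−p) = 4p − 7.
Setting these equal: −23p + 12 = 4p − 7 ⇒ −27p = -19 ⇒ p = 19/27, and the value is (-23)·(19/27) + 12 = -113/27.
For Column: with q = P(b1), equating I's and II's payoffs gives −8q − 3 = 19q − 7 ⇒ q = 4/27.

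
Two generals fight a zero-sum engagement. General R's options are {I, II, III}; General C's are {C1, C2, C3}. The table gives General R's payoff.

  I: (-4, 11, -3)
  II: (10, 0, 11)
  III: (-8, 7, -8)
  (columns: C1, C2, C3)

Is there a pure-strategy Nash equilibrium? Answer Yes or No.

No

Row minima: I → -4, II → 0, III → -8; maximin = 0.
Column maxima: C1 → 10, C2 → 11, C3 → 11; minimax = 10.
0 ≠ 10, so no pure-strategy equilibrium exists.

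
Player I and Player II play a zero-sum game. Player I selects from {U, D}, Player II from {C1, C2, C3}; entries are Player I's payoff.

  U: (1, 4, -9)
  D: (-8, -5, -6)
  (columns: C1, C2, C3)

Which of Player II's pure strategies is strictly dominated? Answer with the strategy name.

C1 holds Player I's payoff strictly below C2 in every row: 1 < 4, -8 < -5.
So C2 is strictly dominated for Player II.

C2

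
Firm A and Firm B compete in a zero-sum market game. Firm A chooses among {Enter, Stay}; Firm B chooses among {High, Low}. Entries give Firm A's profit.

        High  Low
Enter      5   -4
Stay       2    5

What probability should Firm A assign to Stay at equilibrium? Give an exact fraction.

Row minima: Enter → -4, Stay → 2; maximin = 2.
Column maxima: High → 5, Low → 5; minimax = 5.
2 ≠ 5, so there is no saddle point; optimal play is mixed.
Let Firm A play Enter with probability p. Expected payoff against High: 5p + 2(1−p) = 3p + 2; against Low: (-4)p + 5(1−p) = −9p + 5.
Setting these equal: 3p + 2 = −9p + 5 ⇒ 12p = 3 ⇒ p = 1/4, and the value is (3)·(1/4) + 2 = 11/4.
For Firm B: with q = P(High), equating Enter's and Stay's payoffs gives 9q − 4 = −3q + 5 ⇒ q = 3/4.

3/4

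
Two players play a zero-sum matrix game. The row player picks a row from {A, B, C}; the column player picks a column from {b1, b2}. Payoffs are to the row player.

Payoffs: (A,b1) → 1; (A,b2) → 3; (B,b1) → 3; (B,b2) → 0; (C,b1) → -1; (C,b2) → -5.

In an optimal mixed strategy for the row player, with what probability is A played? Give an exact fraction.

Row minima: A → 1, B → 0, C → -5; maximin = 1.
Column maxima: b1 → 3, b2 → 3; minimax = 3.
1 ≠ 3, so there is no saddle point; optimal play is mixed.
C is strictly dominated by A, so the row player never plays it.
On the remaining 2×2 (A, B vs b1, b2):
Let the row player play A with probability p. Expected payoff against b1: 1p + 3(1−p) = −2p + 3; against b2: 3p + 0(1−p) = 3p.
Setting these equal: −2p + 3 = 3p ⇒ −5p = -3 ⇒ p = 3/5, and the value is (-2)·(3/5) + 3 = 9/5.
For the column player: with q = P(b1), equating A's and B's payoffs gives −2q + 3 = 3q ⇒ q = 3/5.

3/5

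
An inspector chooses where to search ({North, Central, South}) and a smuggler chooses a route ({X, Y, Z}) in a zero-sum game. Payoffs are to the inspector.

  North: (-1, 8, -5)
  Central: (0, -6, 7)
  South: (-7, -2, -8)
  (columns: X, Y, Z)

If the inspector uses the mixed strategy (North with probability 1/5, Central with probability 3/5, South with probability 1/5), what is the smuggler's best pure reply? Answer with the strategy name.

Y

If the smuggler plays X, the inspector's expected payoff is (1/5)·(-1) + (3/5)·0 + (1/5)·(-7) = -8/5.
If the smuggler plays Y, the inspector's expected payoff is (1/5)·8 + (3/5)·(-6) + (1/5)·(-2) = -12/5.
If the smuggler plays Z, the inspector's expected payoff is (1/5)·(-5) + (3/5)·7 + (1/5)·(-8) = 8/5.
The smuggler minimizes the inspector's payoff; the smallest is -12/5, so the best response is Y.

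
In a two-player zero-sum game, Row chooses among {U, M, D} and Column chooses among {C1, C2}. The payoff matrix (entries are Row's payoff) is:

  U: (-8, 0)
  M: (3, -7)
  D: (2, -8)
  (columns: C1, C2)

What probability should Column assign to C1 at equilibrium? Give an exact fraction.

7/18

Row minima: U → -8, M → -7, D → -8; maximin = -7.
Column maxima: C1 → 3, C2 → 0; minimax = 0.
-7 ≠ 0, so there is no saddle point; optimal play is mixed.
D is strictly dominated by M, so Row never plays it.
On the remaining 2×2 (U, M vs C1, C2):
Let Row play U with probability p. Expected payoff against C1: (-8)p + 3(1−p) = −11p + 3; against C2: 0p + (-7)(1−p) = 7p − 7.
Setting these equal: −11p + 3 = 7p − 7 ⇒ −18p = -10 ⇒ p = 5/9, and the value is (-11)·(5/9) + 3 = -28/9.
For Column: with q = P(C1), equating U's and M's payoffs gives −8q = 10q − 7 ⇒ q = 7/18.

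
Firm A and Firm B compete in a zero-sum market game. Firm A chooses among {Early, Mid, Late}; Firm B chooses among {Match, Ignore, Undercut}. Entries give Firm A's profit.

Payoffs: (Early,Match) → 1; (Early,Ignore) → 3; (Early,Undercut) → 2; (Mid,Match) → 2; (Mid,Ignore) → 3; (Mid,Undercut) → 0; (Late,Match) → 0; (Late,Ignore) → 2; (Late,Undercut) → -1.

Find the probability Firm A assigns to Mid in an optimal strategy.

Row minima: Early → 1, Mid → 0, Late → -1; maximin = 1.
Column maxima: Match → 2, Ignore → 3, Undercut → 2; minimax = 2.
1 ≠ 2, so there is no saddle point; optimal play is mixed.
Late is strictly dominated by Early, so Firm A never plays it.
Ignore is strictly dominated by Match (it gives Firm A strictly more in every row), so Firm B never plays it.
On the remaining 2×2 (Early, Mid vs Match, Undercut):
Let Firm A play Early with probability p. Expected payoff against Match: 1p + 2(1−p) = −p + 2; against Undercut: 2p + 0(1−p) = 2p.
Setting these equal: −p + 2 = 2p ⇒ −3p = -2 ⇒ p = 2/3, and the value is (-1)·(2/3) + 2 = 4/3.
For Firm B: with q = P(Match), equating Early's and Mid's payoffs gives −q + 2 = 2q ⇒ q = 2/3.

1/3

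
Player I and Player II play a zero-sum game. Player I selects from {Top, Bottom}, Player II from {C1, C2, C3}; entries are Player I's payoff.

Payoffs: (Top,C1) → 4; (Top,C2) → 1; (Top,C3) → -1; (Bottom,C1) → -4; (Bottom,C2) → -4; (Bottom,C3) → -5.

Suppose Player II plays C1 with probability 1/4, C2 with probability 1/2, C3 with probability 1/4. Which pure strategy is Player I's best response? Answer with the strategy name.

Expected payoff of Top: (1/4)·4 + (1/2)·1 + (1/4)·(-1) = 5/4.
Expected payoff of Bottom: (1/4)·(-4) + (1/2)·(-4) + (1/4)·(-5) = -17/4.
The largest is 5/4, so Player I's best response is Top.

Top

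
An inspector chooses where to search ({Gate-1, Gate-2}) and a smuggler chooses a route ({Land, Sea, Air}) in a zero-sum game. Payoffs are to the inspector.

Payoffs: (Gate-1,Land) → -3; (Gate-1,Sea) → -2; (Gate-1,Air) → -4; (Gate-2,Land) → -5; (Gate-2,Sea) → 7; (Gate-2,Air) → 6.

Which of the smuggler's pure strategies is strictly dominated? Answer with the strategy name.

Land holds the inspector's payoff strictly below Sea in every row: -3 < -2, -5 < 7.
So Sea is strictly dominated for the smuggler.

Sea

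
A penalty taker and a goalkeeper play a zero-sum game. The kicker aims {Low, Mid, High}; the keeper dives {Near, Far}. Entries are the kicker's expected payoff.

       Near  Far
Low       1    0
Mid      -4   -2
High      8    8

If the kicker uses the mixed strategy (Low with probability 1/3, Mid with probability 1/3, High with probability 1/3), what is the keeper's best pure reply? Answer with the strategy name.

Near

If the keeper plays Near, the kicker's expected payoff is (1/3)·1 + (1/3)·(-4) + (1/3)·8 = 5/3.
If the keeper plays Far, the kicker's expected payoff is (1/3)·0 + (1/3)·(-2) + (1/3)·8 = 2.
The keeper minimizes the kicker's payoff; the smallest is 5/3, so the best response is Near.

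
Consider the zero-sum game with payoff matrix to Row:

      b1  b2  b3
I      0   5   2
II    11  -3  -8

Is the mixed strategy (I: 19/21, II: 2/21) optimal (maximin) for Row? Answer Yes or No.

Against b1 this mix gives (19/21)·0 + (2/21)·11 = 22/21.
Against b2 this mix gives (19/21)·5 + (2/21)·(-3) = 89/21.
Against b3 this mix gives (19/21)·2 + (2/21)·(-8) = 22/21.
All of Column's active replies (b1, b3) yield 22/21, and no column does worse for Row. The mix makes Column indifferent and guarantees 22/21, so it is optimal.

Yes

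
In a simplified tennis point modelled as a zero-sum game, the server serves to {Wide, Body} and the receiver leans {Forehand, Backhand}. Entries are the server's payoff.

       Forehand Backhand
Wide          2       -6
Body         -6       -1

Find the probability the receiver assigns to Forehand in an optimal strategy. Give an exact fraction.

5/13

Row minima: Wide → -6, Body → -6; maximin = -6.
Column maxima: Forehand → 2, Backhand → -1; minimax = -1.
-6 ≠ -1, so there is no saddle point; optimal play is mixed.
Let the server play Wide with probability p. Expected payoff against Forehand: 2p + (-6)(1−p) = 8p − 6; against Backhand: (-6)p + (-1)(1−p) = −5p − 1.
Setting these equal: 8p − 6 = −5p − 1 ⇒ 13p = 5 ⇒ p = 5/13, and the value is (8)·(5/13) − 6 = -38/13.
For the receiver: with q = P(Forehand), equating Wide's and Body's payoffs gives 8q − 6 = −5q − 1 ⇒ q = 5/13.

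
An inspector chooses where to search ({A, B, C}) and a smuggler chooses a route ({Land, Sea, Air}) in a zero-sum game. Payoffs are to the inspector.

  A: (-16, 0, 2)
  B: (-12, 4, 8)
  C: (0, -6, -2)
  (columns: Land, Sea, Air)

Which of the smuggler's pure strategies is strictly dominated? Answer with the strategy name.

Sea holds the inspector's payoff strictly below Air in every row: 0 < 2, 4 < 8, -6 < -2.
So Air is strictly dominated for the smuggler.

Air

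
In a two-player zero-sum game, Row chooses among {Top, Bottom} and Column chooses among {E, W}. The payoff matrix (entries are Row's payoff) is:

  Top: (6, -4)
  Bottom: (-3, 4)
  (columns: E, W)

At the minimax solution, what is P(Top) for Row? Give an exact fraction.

Row minima: Top → -4, Bottom → -3; maximin = -3.
Column maxima: E → 6, W → 4; minimax = 4.
-3 ≠ 4, so there is no saddle point; optimal play is mixed.
Let Row play Top with probability p. Expected payoff against E: 6p + (-3)(1−p) = 9p − 3; against W: (-4)p + 4(1−p) = −8p + 4.
Setting these equal: 9p − 3 = −8p + 4 ⇒ 17p = 7 ⇒ p = 7/17, and the value is (9)·(7/17) − 3 = 12/17.
For Column: with q = P(E), equating Top's and Bottom's payoffs gives 10q − 4 = −7q + 4 ⇒ q = 8/17.

7/17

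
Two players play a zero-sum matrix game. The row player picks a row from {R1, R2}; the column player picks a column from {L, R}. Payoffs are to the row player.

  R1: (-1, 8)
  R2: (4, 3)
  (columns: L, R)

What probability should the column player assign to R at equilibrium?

Row minima: R1 → -1, R2 → 3; maximin = 3.
Column maxima: L → 4, R → 8; minimax = 4.
3 ≠ 4, so there is no saddle point; optimal play is mixed.
Let the row player play R1 with probability p. Expected payoff against L: (-1)p + 4(1−p) = −5p + 4; against R: 8p + 3(1−p) = 5p + 3.
Setting these equal: −5p + 4 = 5p + 3 ⇒ −10p = -1 ⇒ p = 1/10, and the value is (-5)·(1/10) + 4 = 7/2.
For the column player: with q = P(L), equating R1's and R2's payoffs gives −9q + 8 = q + 3 ⇒ q = 1/2.

1/2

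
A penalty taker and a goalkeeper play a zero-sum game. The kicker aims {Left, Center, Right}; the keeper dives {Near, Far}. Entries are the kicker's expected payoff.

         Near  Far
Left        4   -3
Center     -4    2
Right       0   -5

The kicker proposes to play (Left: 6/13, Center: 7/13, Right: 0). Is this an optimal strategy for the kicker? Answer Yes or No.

Yes

Against Near this mix gives (6/13)·4 + (7/13)·(-4) = -4/13.
Against Far this mix gives (6/13)·(-3) + (7/13)·2 = -4/13.
All of the keeper's active replies (Near, Far) yield -4/13, and no column does worse for the kicker. The mix makes the keeper indifferent and guarantees -4/13, so it is optimal.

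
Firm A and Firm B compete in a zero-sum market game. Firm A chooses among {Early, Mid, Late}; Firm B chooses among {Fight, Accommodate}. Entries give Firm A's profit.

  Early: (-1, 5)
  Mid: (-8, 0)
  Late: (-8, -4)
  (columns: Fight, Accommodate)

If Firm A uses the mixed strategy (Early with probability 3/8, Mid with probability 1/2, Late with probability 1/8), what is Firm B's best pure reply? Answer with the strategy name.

Fight

If Firm B plays Fight, Firm A's expected payoff is (3/8)·(-1) + (1/2)·(-8) + (1/8)·(-8) = -43/8.
If Firm B plays Accommodate, Firm A's expected payoff is (3/8)·5 + (1/2)·0 + (1/8)·(-4) = 11/8.
Firm B minimizes Firm A's payoff; the smallest is -43/8, so the best response is Fight.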